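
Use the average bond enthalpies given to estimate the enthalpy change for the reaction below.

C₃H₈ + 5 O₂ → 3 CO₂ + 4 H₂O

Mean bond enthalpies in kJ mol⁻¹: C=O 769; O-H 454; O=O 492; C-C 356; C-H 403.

ΔH ≈ −1850 kJ

Bonds broken (reactants):
  C-C: 2 × 356 = 712
  C-H: 8 × 403 = 3224
  O=O: 5 × 492 = 2460
  Σ(broken) = 6396 kJ
Bonds formed (products):
  C=O: 6 × 769 = 4614
  O-H: 8 × 454 = 3632
  Σ(formed) = 8246 kJ
ΔH = Σ(broken) − Σ(formed) = 6396 − 8246 = −1850 kJ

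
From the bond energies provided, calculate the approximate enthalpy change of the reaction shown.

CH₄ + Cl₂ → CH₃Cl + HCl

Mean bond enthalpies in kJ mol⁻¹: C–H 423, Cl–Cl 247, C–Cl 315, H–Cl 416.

Bonds broken (reactants):
  C–H: 4 × 423 = 1692
  Cl–Cl: 1 × 247 = 247
  Σ(broken) = 1939 kJ
Bonds formed (products):
  C–Cl: 1 × 315 = 315
  C–H: 3 × 423 = 1269
  H–Cl: 1 × 416 = 416
  Σ(formed) = 2000 kJ
ΔH = Σ(broken) − Σ(formed) = 1939 − 2000 = −61 kJ

ΔH ≈ −61 kJ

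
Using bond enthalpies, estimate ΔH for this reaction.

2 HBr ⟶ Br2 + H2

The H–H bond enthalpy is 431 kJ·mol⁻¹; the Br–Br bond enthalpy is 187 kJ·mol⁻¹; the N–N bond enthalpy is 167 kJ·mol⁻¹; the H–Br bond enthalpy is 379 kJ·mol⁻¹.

ΔH ≈ +140 kJ

Bonds broken (reactants):
  H–Br: 2 × 379 = 758
  Σ(broken) = 758 kJ
Bonds formed (products):
  Br–Br: 1 × 187 = 187
  H–H: 1 × 431 = 431
  Σ(formed) = 618 kJ
ΔH = Σ(broken) − Σ(formed) = 758 − 618 = +140 kJ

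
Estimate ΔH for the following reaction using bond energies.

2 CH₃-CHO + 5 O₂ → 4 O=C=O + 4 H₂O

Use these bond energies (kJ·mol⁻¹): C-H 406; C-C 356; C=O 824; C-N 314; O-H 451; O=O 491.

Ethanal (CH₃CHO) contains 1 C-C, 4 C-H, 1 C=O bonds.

ΔH ≈ −2137 kJ

Bonds broken (reactants):
  C-C: 2 × 356 = 712
  C-H: 8 × 406 = 3248
  C=O: 2 × 824 = 1648
  O=O: 5 × 491 = 2455
  Σ(broken) = 8063 kJ
Bonds formed (products):
  C=O: 8 × 824 = 6592
  O-H: 8 × 451 = 3608
  Σ(formed) = 10200 kJ
ΔH = Σ(broken) − Σ(formed) = 8063 − 10200 = −2137 kJ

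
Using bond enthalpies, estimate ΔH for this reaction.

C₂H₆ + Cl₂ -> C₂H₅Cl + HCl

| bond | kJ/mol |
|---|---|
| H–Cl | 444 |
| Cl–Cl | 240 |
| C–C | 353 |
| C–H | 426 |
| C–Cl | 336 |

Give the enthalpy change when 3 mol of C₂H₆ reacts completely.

Bonds broken (reactants):
  C–C: 1 × 353 = 353
  C–H: 6 × 426 = 2556
  Cl–Cl: 1 × 240 = 240
  Σ(broken) = 3149 kJ
Bonds formed (products):
  C–C: 1 × 353 = 353
  C–Cl: 1 × 336 = 336
  C–H: 5 × 426 = 2130
  H–Cl: 1 × 444 = 444
  Σ(formed) = 3263 kJ
ΔH = Σ(broken) − Σ(formed) = 3149 − 3263 = −114 kJ
For 3× the reaction as written: 3 × (−114) = −342 kJ

ΔH = −342 kJ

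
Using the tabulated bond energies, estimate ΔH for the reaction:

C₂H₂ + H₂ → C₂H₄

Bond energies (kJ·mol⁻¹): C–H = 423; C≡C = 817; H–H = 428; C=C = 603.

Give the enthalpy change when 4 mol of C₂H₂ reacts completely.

Bonds broken (reactants):
  C≡C: 1 × 817 = 817
  C–H: 2 × 423 = 846
  H–H: 1 × 428 = 428
  Σ(broken) = 2091 kJ
Bonds formed (products):
  C–H: 4 × 423 = 1692
  C=C: 1 × 603 = 603
  Σ(formed) = 2295 kJ
ΔH = Σ(broken) − Σ(formed) = 2091 − 2295 = −204 kJ
For 4× the reaction as written: 4 × (−204) = −816 kJ

ΔH = −816 kJ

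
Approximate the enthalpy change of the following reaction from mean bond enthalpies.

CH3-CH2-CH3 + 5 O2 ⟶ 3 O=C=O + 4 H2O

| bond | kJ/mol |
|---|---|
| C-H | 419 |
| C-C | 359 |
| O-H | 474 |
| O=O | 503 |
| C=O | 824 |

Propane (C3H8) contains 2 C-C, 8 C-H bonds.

Bonds broken (reactants):
  C-C: 2 × 359 = 718
  C-H: 8 × 419 = 3352
  O=O: 5 × 503 = 2515
  Σ(broken) = 6585 kJ
Bonds formed (products):
  C=O: 6 × 824 = 4944
  O-H: 8 × 474 = 3792
  Σ(formed) = 8736 kJ
ΔH = Σ(broken) − Σ(formed) = 6585 − 8736 = −2151 kJ

ΔH ≈ −2151 kJ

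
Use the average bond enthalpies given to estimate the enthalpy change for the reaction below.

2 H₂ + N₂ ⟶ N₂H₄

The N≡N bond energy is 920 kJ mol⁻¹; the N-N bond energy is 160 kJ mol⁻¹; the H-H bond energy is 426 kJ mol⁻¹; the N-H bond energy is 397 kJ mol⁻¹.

Bonds broken (reactants):
  H-H: 2 × 426 = 852
  N≡N: 1 × 920 = 920
  Σ(broken) = 1772 kJ
Bonds formed (products):
  N-H: 4 × 397 = 1588
  N-N: 1 × 160 = 160
  Σ(formed) = 1748 kJ
ΔH = Σ(broken) − Σ(formed) = 1772 − 1748 = +24 kJ

ΔH ≈ +24 kJ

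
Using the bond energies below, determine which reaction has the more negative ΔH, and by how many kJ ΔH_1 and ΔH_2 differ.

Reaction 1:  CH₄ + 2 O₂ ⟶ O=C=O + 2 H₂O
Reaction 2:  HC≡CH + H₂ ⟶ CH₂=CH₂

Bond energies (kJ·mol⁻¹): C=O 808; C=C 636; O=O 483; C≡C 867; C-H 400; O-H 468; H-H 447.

Reaction 1, by 800 kJ

Reaction 1:
  Bonds broken (reactants):
    C-H: 4 × 400 = 1600
    O=O: 2 × 483 = 966
    Σ(broken) = 2566 kJ
  Bonds formed (products):
    C=O: 2 × 808 = 1616
    O-H: 4 × 468 = 1872
    Σ(formed) = 3488 kJ
  ΔH_1 = 2566 − 3488 = −922 kJ
Reaction 2:
  Bonds broken (reactants):
    C≡C: 1 × 867 = 867
    C-H: 2 × 400 = 800
    H-H: 1 × 447 = 447
    Σ(broken) = 2114 kJ
  Bonds formed (products):
    C-H: 4 × 400 = 1600
    C=C: 1 × 636 = 636
    Σ(formed) = 2236 kJ
  ΔH_2 = 2114 − 2236 = −122 kJ
ΔH_1 − ΔH_2 = −800 kJ, so reaction 1 has the more negative ΔH; |ΔH_1 − ΔH_2| = 800 kJ.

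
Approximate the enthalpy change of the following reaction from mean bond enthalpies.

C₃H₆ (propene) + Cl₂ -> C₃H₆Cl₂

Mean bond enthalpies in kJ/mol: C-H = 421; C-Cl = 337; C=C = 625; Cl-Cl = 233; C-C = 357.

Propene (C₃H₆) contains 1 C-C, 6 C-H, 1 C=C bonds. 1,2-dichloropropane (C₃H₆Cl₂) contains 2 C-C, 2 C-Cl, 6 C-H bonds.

ΔH ≈ −173 kJ

Bonds broken (reactants):
  C-C: 1 × 357 = 357
  C-H: 6 × 421 = 2526
  C=C: 1 × 625 = 625
  Cl-Cl: 1 × 233 = 233
  Σ(broken) = 3741 kJ
Bonds formed (products):
  C-C: 2 × 357 = 714
  C-Cl: 2 × 337 = 674
  C-H: 6 × 421 = 2526
  Σ(formed) = 3914 kJ
ΔH = Σ(broken) − Σ(formed) = 3741 − 3914 = −173 kJ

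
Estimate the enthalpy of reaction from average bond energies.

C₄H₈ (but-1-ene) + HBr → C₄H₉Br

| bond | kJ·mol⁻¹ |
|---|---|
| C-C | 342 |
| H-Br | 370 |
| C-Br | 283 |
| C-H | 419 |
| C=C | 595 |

Bonds broken (reactants):
  C-C: 2 × 342 = 684
  C-H: 8 × 419 = 3352
  C=C: 1 × 595 = 595
  H-Br: 1 × 370 = 370
  Σ(broken) = 5001 kJ
Bonds formed (products):
  C-Br: 1 × 283 = 283
  C-C: 3 × 342 = 1026
  C-H: 9 × 419 = 3771
  Σ(formed) = 5080 kJ
ΔH = Σ(broken) − Σ(formed) = 5001 − 5080 = −79 kJ

ΔH ≈ −79 kJ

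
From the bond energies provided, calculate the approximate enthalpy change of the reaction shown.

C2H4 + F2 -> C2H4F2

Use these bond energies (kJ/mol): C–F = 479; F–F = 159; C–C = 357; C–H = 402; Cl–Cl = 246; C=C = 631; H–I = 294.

ΔH ≈ −525 kJ

Bonds broken (reactants):
  C–H: 4 × 402 = 1608
  C=C: 1 × 631 = 631
  F–F: 1 × 159 = 159
  Σ(broken) = 2398 kJ
Bonds formed (products):
  C–C: 1 × 357 = 357
  C–F: 2 × 479 = 958
  C–H: 4 × 402 = 1608
  Σ(formed) = 2923 kJ
ΔH = Σ(broken) − Σ(formed) = 2398 − 2923 = −525 kJ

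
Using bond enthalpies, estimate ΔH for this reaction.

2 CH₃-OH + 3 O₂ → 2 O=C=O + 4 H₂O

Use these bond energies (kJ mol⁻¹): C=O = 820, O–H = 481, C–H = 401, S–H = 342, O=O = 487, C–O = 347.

Bonds broken (reactants):
  C–H: 6 × 401 = 2406
  C–O: 2 × 347 = 694
  O–H: 2 × 481 = 962
  O=O: 3 × 487 = 1461
  Σ(broken) = 5523 kJ
Bonds formed (products):
  C=O: 4 × 820 = 3280
  O–H: 8 × 481 = 3848
  Σ(formed) = 7128 kJ
ΔH = Σ(broken) − Σ(formed) = 5523 − 7128 = −1605 kJ

ΔH ≈ −1605 kJ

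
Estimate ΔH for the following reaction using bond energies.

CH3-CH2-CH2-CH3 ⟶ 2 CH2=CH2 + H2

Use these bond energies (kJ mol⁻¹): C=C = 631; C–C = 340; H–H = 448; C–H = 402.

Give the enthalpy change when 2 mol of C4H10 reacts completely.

ΔH = +228 kJ

Bonds broken (reactants):
  C–C: 3 × 340 = 1020
  C–H: 10 × 402 = 4020
  Σ(broken) = 5040 kJ
Bonds formed (products):
  C–H: 8 × 402 = 3216
  C=C: 2 × 631 = 1262
  H–H: 1 × 448 = 448
  Σ(formed) = 4926 kJ
ΔH = Σ(broken) − Σ(formed) = 5040 − 4926 = +114 kJ
For 2× the reaction as written: 2 × (+114) = +228 kJ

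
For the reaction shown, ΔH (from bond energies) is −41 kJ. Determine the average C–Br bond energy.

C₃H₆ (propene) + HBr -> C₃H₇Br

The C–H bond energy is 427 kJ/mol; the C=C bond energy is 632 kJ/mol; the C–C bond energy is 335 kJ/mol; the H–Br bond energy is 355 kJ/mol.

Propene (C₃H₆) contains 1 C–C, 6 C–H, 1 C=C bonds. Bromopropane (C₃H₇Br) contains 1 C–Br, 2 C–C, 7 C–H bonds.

D(C–Br) ≈ 266 kJ/mol

Let D be the C–Br bond energy.
Σ(broken) = 1×335 + 6×427 + 1×632 + 1×355 = 3884
Σ(formed) = 1×D + 2×335 + 7×427 = 3659 + D
ΔH = Σ(broken) − Σ(formed) = (3884) − (3659 + D) = +225 − D
Setting this equal to −41 kJ gives D = 266 kJ/mol.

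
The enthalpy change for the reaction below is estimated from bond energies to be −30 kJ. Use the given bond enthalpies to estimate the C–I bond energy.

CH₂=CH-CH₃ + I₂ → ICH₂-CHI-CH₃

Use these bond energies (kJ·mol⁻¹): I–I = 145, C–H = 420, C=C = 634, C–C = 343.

Let D be the C–I bond energy.
Σ(broken) = 1×343 + 6×420 + 1×634 + 1×145 = 3642
Σ(formed) = 2×343 + 6×420 + 2×D = 3206 + 2D
ΔH = Σ(broken) − Σ(formed) = (3642) − (3206 + 2D) = +436 − 2D
Setting this equal to −30 kJ gives 2D = 466, so D = 233 kJ/mol.

D(C–I) ≈ 233 kJ/mol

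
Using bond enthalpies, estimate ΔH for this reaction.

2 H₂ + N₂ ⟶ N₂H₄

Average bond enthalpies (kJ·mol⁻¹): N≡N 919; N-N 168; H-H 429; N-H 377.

Bonds broken (reactants):
  H-H: 2 × 429 = 858
  N≡N: 1 × 919 = 919
  Σ(broken) = 1777 kJ
Bonds formed (products):
  N-H: 4 × 377 = 1508
  N-N: 1 × 168 = 168
  Σ(formed) = 1676 kJ
ΔH = Σ(broken) − Σ(formed) = 1777 − 1676 = +101 kJ

ΔH ≈ +101 kJ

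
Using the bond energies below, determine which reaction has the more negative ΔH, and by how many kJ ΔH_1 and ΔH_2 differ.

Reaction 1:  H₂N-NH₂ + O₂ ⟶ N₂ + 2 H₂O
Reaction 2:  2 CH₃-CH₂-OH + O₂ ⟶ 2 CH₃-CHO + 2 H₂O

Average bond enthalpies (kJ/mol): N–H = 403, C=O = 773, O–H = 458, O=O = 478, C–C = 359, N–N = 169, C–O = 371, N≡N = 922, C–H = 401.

Reaction 1:
  Bonds broken (reactants):
    N–H: 4 × 403 = 1612
    N–N: 1 × 169 = 169
    O=O: 1 × 478 = 478
    Σ(broken) = 2259 kJ
  Bonds formed (products):
    N≡N: 1 × 922 = 922
    O–H: 4 × 458 = 1832
    Σ(formed) = 2754 kJ
  ΔH_1 = 2259 − 2754 = −495 kJ
Reaction 2:
  Bonds broken (reactants):
    C–C: 2 × 359 = 718
    C–H: 10 × 401 = 4010
    C–O: 2 × 371 = 742
    O–H: 2 × 458 = 916
    O=O: 1 × 478 = 478
    Σ(broken) = 6864 kJ
  Bonds formed (products):
    C–C: 2 × 359 = 718
    C–H: 8 × 401 = 3208
    C=O: 2 × 773 = 1546
    O–H: 4 × 458 = 1832
    Σ(formed) = 7304 kJ
  ΔH_2 = 6864 − 7304 = −440 kJ
ΔH_1 − ΔH_2 = −55 kJ, so reaction 1 has the more negative ΔH; |ΔH_1 − ΔH_2| = 55 kJ.

Reaction 1, by 55 kJ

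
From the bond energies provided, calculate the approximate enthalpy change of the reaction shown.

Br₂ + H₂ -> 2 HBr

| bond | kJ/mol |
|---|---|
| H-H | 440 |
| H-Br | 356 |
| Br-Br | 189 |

Bonds broken (reactants):
  Br-Br: 1 × 189 = 189
  H-H: 1 × 440 = 440
  Σ(broken) = 629 kJ
Bonds formed (products):
  H-Br: 2 × 356 = 712
  Σ(formed) = 712 kJ
ΔH = Σ(broken) − Σ(formed) = 629 − 712 = −83 kJ

ΔH ≈ −83 kJ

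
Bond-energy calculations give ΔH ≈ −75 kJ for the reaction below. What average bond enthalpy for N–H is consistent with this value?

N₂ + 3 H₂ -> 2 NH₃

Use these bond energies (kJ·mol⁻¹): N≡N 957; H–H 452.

D(N–H) ≈ 398 kJ/mol

Let D be the N–H bond energy.
Σ(broken) = 3×452 + 1×957 = 2313
Σ(formed) = 6×D = 6D
ΔH = Σ(broken) − Σ(formed) = (2313) − (6D) = +2313 − 6D
Setting this equal to −75 kJ gives 6D = 2388, so D = 398 kJ/mol.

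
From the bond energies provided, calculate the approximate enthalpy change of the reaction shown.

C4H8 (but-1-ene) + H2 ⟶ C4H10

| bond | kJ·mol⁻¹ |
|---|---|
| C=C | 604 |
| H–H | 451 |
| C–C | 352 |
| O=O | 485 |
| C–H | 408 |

ΔH ≈ −113 kJ

Bonds broken (reactants):
  C–C: 2 × 352 = 704
  C–H: 8 × 408 = 3264
  C=C: 1 × 604 = 604
  H–H: 1 × 451 = 451
  Σ(broken) = 5023 kJ
Bonds formed (products):
  C–C: 3 × 352 = 1056
  C–H: 10 × 408 = 4080
  Σ(formed) = 5136 kJ
ΔH = Σ(broken) − Σ(formed) = 5023 − 5136 = −113 kJ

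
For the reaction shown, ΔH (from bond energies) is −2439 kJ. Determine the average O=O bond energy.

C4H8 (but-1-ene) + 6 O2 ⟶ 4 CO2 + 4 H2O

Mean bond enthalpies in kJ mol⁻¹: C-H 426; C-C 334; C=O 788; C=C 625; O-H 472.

Let D be the O=O bond energy.
Σ(broken) = 2×334 + 8×426 + 1×625 + 6×D = 4701 + 6D
Σ(formed) = 8×788 + 8×472 = 10080
ΔH = Σ(broken) − Σ(formed) = (4701 + 6D) − (10080) = −5379 + 6D
Setting this equal to −2439 kJ gives 6D = 2940, so D = 490 kJ/mol.

D(O=O) ≈ 490 kJ/mol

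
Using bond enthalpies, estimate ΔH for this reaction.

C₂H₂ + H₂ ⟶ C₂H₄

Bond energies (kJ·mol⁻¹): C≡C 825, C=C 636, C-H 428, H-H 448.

Bonds broken (reactants):
  C≡C: 1 × 825 = 825
  C-H: 2 × 428 = 856
  H-H: 1 × 448 = 448
  Σ(broken) = 2129 kJ
Bonds formed (products):
  C-H: 4 × 428 = 1712
  C=C: 1 × 636 = 636
  Σ(formed) = 2348 kJ
ΔH = Σ(broken) − Σ(formed) = 2129 − 2348 = −219 kJ

ΔH ≈ −219 kJ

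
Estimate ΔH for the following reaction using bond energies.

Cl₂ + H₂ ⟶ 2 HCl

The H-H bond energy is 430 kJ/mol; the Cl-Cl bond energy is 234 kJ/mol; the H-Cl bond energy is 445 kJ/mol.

Bonds broken (reactants):
  Cl-Cl: 1 × 234 = 234
  H-H: 1 × 430 = 430
  Σ(broken) = 664 kJ
Bonds formed (products):
  H-Cl: 2 × 445 = 890
  Σ(formed) = 890 kJ
ΔH = Σ(broken) − Σ(formed) = 664 − 890 = −226 kJ

ΔH ≈ −226 kJ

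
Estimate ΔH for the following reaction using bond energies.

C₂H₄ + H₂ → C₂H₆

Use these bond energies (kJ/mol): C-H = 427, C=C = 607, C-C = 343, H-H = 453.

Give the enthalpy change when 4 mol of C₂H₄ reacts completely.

Bonds broken (reactants):
  C-H: 4 × 427 = 1708
  C=C: 1 × 607 = 607
  H-H: 1 × 453 = 453
  Σ(broken) = 2768 kJ
Bonds formed (products):
  C-C: 1 × 343 = 343
  C-H: 6 × 427 = 2562
  Σ(formed) = 2905 kJ
ΔH = Σ(broken) − Σ(formed) = 2768 − 2905 = −137 kJ
For 4× the reaction as written: 4 × (−137) = −548 kJ

ΔH = −548 kJ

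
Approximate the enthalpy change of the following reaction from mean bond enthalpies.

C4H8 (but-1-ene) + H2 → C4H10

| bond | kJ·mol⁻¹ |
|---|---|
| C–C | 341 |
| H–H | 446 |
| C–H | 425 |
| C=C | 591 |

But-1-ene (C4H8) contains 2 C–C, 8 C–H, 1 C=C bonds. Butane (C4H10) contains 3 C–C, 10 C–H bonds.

ΔH ≈ −154 kJ

Bonds broken (reactants):
  C–C: 2 × 341 = 682
  C–H: 8 × 425 = 3400
  C=C: 1 × 591 = 591
  H–H: 1 × 446 = 446
  Σ(broken) = 5119 kJ
Bonds formed (products):
  C–C: 3 × 341 = 1023
  C–H: 10 × 425 = 4250
  Σ(formed) = 5273 kJ
ΔH = Σ(broken) − Σ(formed) = 5119 − 5273 = −154 kJ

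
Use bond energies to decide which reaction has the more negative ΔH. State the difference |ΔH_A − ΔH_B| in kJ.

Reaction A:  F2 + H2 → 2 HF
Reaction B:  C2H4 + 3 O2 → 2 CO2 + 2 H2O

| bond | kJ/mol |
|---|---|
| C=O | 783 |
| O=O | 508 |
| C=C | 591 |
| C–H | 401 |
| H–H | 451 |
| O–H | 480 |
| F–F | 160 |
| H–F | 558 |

Reaction B, by 828 kJ

Reaction A:
  Bonds broken (reactants):
    F–F: 1 × 160 = 160
    H–H: 1 × 451 = 451
    Σ(broken) = 611 kJ
  Bonds formed (products):
    H–F: 2 × 558 = 1116
    Σ(formed) = 1116 kJ
  ΔH_A = 611 − 1116 = −505 kJ
Reaction B:
  Bonds broken (reactants):
    C–H: 4 × 401 = 1604
    C=C: 1 × 591 = 591
    O=O: 3 × 508 = 1524
    Σ(broken) = 3719 kJ
  Bonds formed (products):
    C=O: 4 × 783 = 3132
    O–H: 4 × 480 = 1920
    Σ(formed) = 5052 kJ
  ΔH_B = 3719 − 5052 = −1333 kJ
ΔH_A − ΔH_B = +828 kJ, so reaction B has the more negative ΔH; |ΔH_A − ΔH_B| = 828 kJ.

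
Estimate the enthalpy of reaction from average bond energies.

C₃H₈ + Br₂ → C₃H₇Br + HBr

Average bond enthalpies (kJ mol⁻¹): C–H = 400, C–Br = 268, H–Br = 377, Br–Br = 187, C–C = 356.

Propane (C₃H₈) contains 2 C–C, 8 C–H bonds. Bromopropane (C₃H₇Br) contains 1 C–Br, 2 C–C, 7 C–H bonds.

ΔH ≈ −58 kJ

Bonds broken (reactants):
  Br–Br: 1 × 187 = 187
  C–C: 2 × 356 = 712
  C–H: 8 × 400 = 3200
  Σ(broken) = 4099 kJ
Bonds formed (products):
  C–Br: 1 × 268 = 268
  C–C: 2 × 356 = 712
  C–H: 7 × 400 = 2800
  H–Br: 1 × 377 = 377
  Σ(formed) = 4157 kJ
ΔH = Σ(broken) − Σ(formed) = 4099 − 4157 = −58 kJ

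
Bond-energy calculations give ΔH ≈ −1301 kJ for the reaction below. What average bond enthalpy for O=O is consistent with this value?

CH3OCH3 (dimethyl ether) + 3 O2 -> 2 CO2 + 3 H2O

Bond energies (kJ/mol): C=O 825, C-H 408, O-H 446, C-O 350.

Let D be the O=O bond energy.
Σ(broken) = 6×408 + 2×350 + 3×D = 3148 + 3D
Σ(formed) = 4×825 + 6×446 = 5976
ΔH = Σ(broken) − Σ(formed) = (3148 + 3D) − (5976) = −2828 + 3D
Setting this equal to −1301 kJ gives 3D = 1527, so D = 509 kJ/mol.

D(O=O) ≈ 509 kJ/mol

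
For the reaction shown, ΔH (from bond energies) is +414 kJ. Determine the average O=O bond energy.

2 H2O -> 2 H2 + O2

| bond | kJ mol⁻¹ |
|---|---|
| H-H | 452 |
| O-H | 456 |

Let D be the O=O bond energy.
Σ(broken) = 4×456 = 1824
Σ(formed) = 2×452 + 1×D = 904 + D
ΔH = Σ(broken) − Σ(formed) = (1824) − (904 + D) = +920 − D
Setting this equal to +414 kJ gives D = 506 kJ/mol.

D(O=O) ≈ 506 kJ/mol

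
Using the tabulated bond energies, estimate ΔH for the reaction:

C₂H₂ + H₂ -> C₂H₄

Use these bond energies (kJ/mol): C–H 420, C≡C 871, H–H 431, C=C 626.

Bonds broken (reactants):
  C≡C: 1 × 871 = 871
  C–H: 2 × 420 = 840
  H–H: 1 × 431 = 431
  Σ(broken) = 2142 kJ
Bonds formed (products):
  C–H: 4 × 420 = 1680
  C=C: 1 × 626 = 626
  Σ(formed) = 2306 kJ
ΔH = Σ(broken) − Σ(formed) = 2142 − 2306 = −164 kJ

ΔH ≈ −164 kJ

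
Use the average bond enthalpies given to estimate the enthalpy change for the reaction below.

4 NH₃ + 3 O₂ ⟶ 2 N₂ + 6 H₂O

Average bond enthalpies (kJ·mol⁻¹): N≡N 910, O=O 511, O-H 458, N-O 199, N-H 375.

ΔH ≈ −1283 kJ

Bonds broken (reactants):
  N-H: 12 × 375 = 4500
  O=O: 3 × 511 = 1533
  Σ(broken) = 6033 kJ
Bonds formed (products):
  N≡N: 2 × 910 = 1820
  O-H: 12 × 458 = 5496
  Σ(formed) = 7316 kJ
ΔH = Σ(broken) − Σ(formed) = 6033 − 7316 = −1283 kJ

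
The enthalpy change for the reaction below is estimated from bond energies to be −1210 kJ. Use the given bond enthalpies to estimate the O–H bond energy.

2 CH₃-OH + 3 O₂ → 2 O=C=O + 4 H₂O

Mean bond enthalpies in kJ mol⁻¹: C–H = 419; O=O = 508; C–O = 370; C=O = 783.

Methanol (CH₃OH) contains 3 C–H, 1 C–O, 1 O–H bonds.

D(O–H) ≈ 476 kJ/mol

Let D be the O–H bond energy.
Σ(broken) = 6×419 + 2×370 + 2×D + 3×508 = 4778 + 2D
Σ(formed) = 4×783 + 8×D = 3132 + 8D
ΔH = Σ(broken) − Σ(formed) = (4778 + 2D) − (3132 + 8D) = +1646 − 6D
Setting this equal to −1210 kJ gives 6D = 2856, so D = 476 kJ/mol.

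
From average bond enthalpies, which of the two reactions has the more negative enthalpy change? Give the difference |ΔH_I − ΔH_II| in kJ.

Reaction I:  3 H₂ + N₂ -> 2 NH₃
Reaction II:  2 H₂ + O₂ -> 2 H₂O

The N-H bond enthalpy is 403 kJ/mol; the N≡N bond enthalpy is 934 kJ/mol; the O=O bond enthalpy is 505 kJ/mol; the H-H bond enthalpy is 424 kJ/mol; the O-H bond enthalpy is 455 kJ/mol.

Reaction II, by 255 kJ

Reaction I:
  Bonds broken (reactants):
    H-H: 3 × 424 = 1272
    N≡N: 1 × 934 = 934
    Σ(broken) = 2206 kJ
  Bonds formed (products):
    N-H: 6 × 403 = 2418
    Σ(formed) = 2418 kJ
  ΔH_I = 2206 − 2418 = −212 kJ
Reaction II:
  Bonds broken (reactants):
    H-H: 2 × 424 = 848
    O=O: 1 × 505 = 505
    Σ(broken) = 1353 kJ
  Bonds formed (products):
    O-H: 4 × 455 = 1820
    Σ(formed) = 1820 kJ
  ΔH_II = 1353 − 1820 = −467 kJ
ΔH_I − ΔH_II = +255 kJ, so reaction II has the more negative ΔH; |ΔH_I − ΔH_II| = 255 kJ.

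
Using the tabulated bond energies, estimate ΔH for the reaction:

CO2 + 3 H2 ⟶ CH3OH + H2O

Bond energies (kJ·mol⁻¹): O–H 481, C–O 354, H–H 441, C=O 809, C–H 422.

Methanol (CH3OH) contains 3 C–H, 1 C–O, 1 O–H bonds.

ΔH ≈ −122 kJ

Bonds broken (reactants):
  C=O: 2 × 809 = 1618
  H–H: 3 × 441 = 1323
  Σ(broken) = 2941 kJ
Bonds formed (products):
  C–H: 3 × 422 = 1266
  C–O: 1 × 354 = 354
  O–H: 3 × 481 = 1443
  Σ(formed) = 3063 kJ
ΔH = Σ(broken) − Σ(formed) = 2941 − 3063 = −122 kJ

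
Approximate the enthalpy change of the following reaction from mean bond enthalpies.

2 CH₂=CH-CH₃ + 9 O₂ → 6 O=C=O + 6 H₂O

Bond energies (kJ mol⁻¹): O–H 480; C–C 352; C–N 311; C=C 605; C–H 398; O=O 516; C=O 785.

ΔH ≈ −3846 kJ

Bonds broken (reactants):
  C–C: 2 × 352 = 704
  C–H: 12 × 398 = 4776
  C=C: 2 × 605 = 1210
  O=O: 9 × 516 = 4644
  Σ(broken) = 11334 kJ
Bonds formed (products):
  C=O: 12 × 785 = 9420
  O–H: 12 × 480 = 5760
  Σ(formed) = 15180 kJ
ΔH = Σ(broken) − Σ(formed) = 11334 − 15180 = −3846 kJ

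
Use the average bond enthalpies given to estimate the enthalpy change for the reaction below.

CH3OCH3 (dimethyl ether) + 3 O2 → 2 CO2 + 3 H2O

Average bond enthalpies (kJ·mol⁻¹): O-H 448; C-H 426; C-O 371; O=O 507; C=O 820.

ΔH ≈ −1149 kJ

Bonds broken (reactants):
  C-H: 6 × 426 = 2556
  C-O: 2 × 371 = 742
  O=O: 3 × 507 = 1521
  Σ(broken) = 4819 kJ
Bonds formed (products):
  C=O: 4 × 820 = 3280
  O-H: 6 × 448 = 2688
  Σ(formed) = 5968 kJ
ΔH = Σ(broken) − Σ(formed) = 4819 − 5968 = −1149 kJ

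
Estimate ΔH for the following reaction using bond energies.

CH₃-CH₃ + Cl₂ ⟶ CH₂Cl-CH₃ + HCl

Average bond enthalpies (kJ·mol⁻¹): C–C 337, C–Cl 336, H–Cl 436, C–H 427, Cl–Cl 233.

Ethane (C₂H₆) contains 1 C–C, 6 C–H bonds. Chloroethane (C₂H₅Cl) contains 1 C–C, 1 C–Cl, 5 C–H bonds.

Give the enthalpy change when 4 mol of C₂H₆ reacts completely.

ΔH = −448 kJ

Bonds broken (reactants):
  C–C: 1 × 337 = 337
  C–H: 6 × 427 = 2562
  Cl–Cl: 1 × 233 = 233
  Σ(broken) = 3132 kJ
Bonds formed (products):
  C–C: 1 × 337 = 337
  C–Cl: 1 × 336 = 336
  C–H: 5 × 427 = 2135
  H–Cl: 1 × 436 = 436
  Σ(formed) = 3244 kJ
ΔH = Σ(broken) − Σ(formed) = 3132 − 3244 = −112 kJ
For 4× the reaction as written: 4 × (−112) = −448 kJ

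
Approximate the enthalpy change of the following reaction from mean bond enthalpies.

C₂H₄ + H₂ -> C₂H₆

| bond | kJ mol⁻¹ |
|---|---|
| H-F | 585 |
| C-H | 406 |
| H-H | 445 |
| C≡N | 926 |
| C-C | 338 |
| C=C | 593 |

Bonds broken (reactants):
  C-H: 4 × 406 = 1624
  C=C: 1 × 593 = 593
  H-H: 1 × 445 = 445
  Σ(broken) = 2662 kJ
Bonds formed (products):
  C-C: 1 × 338 = 338
  C-H: 6 × 406 = 2436
  Σ(formed) = 2774 kJ
ΔH = Σ(broken) − Σ(formed) = 2662 − 2774 = −112 kJ

ΔH ≈ −112 kJ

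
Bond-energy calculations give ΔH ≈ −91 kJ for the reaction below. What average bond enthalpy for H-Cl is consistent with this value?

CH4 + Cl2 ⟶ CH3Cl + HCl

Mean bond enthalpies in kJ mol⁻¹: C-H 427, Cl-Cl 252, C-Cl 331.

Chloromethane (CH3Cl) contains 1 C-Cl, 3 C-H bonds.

D(H-Cl) ≈ 439 kJ/mol

Let D be the H-Cl bond energy.
Σ(broken) = 4×427 + 1×252 = 1960
Σ(formed) = 1×331 + 3×427 + 1×D = 1612 + D
ΔH = Σ(broken) − Σ(formed) = (1960) − (1612 + D) = +348 − D
Setting this equal to −91 kJ gives D = 439 kJ/mol.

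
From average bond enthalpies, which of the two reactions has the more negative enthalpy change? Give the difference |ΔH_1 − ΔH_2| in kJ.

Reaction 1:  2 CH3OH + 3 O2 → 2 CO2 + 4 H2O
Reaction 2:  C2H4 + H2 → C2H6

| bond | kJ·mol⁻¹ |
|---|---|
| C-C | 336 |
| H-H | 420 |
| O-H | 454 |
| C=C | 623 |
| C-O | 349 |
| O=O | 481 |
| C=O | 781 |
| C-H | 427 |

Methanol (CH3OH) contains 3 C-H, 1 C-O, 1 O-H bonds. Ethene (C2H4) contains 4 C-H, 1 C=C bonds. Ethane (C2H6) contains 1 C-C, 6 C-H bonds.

Reaction 1:
  Bonds broken (reactants):
    C-H: 6 × 427 = 2562
    C-O: 2 × 349 = 698
    O-H: 2 × 454 = 908
    O=O: 3 × 481 = 1443
    Σ(broken) = 5611 kJ
  Bonds formed (products):
    C=O: 4 × 781 = 3124
    O-H: 8 × 454 = 3632
    Σ(formed) = 6756 kJ
  ΔH_1 = 5611 − 6756 = −1145 kJ
Reaction 2:
  Bonds broken (reactants):
    C-H: 4 × 427 = 1708
    C=C: 1 × 623 = 623
    H-H: 1 × 420 = 420
    Σ(broken) = 2751 kJ
  Bonds formed (products):
    C-C: 1 × 336 = 336
    C-H: 6 × 427 = 2562
    Σ(formed) = 2898 kJ
  ΔH_2 = 2751 − 2898 = −147 kJ
ΔH_1 − ΔH_2 = −998 kJ, so reaction 1 has the more negative ΔH; |ΔH_1 − ΔH_2| = 998 kJ.

Reaction 1, by 998 kJ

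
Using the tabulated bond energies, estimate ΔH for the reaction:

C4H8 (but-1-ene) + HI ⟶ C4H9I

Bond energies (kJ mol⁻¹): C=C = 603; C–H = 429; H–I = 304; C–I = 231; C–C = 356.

ΔH ≈ −109 kJ

Bonds broken (reactants):
  C–C: 2 × 356 = 712
  C–H: 8 × 429 = 3432
  C=C: 1 × 603 = 603
  H–I: 1 × 304 = 304
  Σ(broken) = 5051 kJ
Bonds formed (products):
  C–C: 3 × 356 = 1068
  C–H: 9 × 429 = 3861
  C–I: 1 × 231 = 231
  Σ(formed) = 5160 kJ
ΔH = Σ(broken) − Σ(formed) = 5051 − 5160 = −109 kJ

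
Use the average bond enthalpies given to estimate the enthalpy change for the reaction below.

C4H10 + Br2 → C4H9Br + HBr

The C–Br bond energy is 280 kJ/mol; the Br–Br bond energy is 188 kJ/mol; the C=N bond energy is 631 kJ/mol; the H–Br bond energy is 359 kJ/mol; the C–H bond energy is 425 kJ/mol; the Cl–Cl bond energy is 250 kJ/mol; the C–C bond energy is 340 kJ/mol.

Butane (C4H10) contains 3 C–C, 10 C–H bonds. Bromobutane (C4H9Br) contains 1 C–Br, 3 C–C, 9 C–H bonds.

ΔH ≈ −26 kJ

Bonds broken (reactants):
  Br–Br: 1 × 188 = 188
  C–C: 3 × 340 = 1020
  C–H: 10 × 425 = 4250
  Σ(broken) = 5458 kJ
Bonds formed (products):
  C–Br: 1 × 280 = 280
  C–C: 3 × 340 = 1020
  C–H: 9 × 425 = 3825
  H–Br: 1 × 359 = 359
  Σ(formed) = 5484 kJ
ΔH = Σ(broken) − Σ(formed) = 5458 − 5484 = −26 kJ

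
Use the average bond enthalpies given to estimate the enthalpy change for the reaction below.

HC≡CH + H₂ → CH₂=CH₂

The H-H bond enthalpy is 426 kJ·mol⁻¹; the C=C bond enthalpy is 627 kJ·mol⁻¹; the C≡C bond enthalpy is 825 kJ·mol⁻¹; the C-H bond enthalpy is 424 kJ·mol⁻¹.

ΔH ≈ −224 kJ

Bonds broken (reactants):
  C≡C: 1 × 825 = 825
  C-H: 2 × 424 = 848
  H-H: 1 × 426 = 426
  Σ(broken) = 2099 kJ
Bonds formed (products):
  C-H: 4 × 424 = 1696
  C=C: 1 × 627 = 627
  Σ(formed) = 2323 kJ
ΔH = Σ(broken) − Σ(formed) = 2099 − 2323 = −224 kJ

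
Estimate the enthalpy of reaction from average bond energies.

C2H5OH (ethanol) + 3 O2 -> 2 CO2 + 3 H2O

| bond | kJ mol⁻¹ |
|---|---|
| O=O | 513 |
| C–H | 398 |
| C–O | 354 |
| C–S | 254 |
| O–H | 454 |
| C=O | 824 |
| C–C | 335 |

Bonds broken (reactants):
  C–C: 1 × 335 = 335
  C–H: 5 × 398 = 1990
  C–O: 1 × 354 = 354
  O–H: 1 × 454 = 454
  O=O: 3 × 513 = 1539
  Σ(broken) = 4672 kJ
Bonds formed (products):
  C=O: 4 × 824 = 3296
  O–H: 6 × 454 = 2724
  Σ(formed) = 6020 kJ
ΔH = Σ(broken) − Σ(formed) = 4672 − 6020 = −1348 kJ

ΔH ≈ −1348 kJ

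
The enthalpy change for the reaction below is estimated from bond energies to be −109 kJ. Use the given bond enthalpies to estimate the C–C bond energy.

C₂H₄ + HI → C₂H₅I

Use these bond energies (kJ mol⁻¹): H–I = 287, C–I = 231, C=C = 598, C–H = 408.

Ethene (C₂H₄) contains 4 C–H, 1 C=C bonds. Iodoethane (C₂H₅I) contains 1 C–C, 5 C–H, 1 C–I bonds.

Let D be the C–C bond energy.
Σ(broken) = 4×408 + 1×598 + 1×287 = 2517
Σ(formed) = 1×D + 5×408 + 1×231 = 2271 + D
ΔH = Σ(broken) − Σ(formed) = (2517) − (2271 + D) = +246 − D
Setting this equal to −109 kJ gives D = 355 kJ/mol.

D(C–C) ≈ 355 kJ/mol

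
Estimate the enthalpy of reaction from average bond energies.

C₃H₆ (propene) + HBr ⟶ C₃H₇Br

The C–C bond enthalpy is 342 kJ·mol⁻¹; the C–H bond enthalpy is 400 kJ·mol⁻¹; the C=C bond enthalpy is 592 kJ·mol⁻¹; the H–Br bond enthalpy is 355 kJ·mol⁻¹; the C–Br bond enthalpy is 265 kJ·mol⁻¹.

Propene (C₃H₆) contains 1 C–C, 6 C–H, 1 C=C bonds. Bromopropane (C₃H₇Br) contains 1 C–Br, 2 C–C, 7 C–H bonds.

Bonds broken (reactants):
  C–C: 1 × 342 = 342
  C–H: 6 × 400 = 2400
  C=C: 1 × 592 = 592
  H–Br: 1 × 355 = 355
  Σ(broken) = 3689 kJ
Bonds formed (products):
  C–Br: 1 × 265 = 265
  C–C: 2 × 342 = 684
  C–H: 7 × 400 = 2800
  Σ(formed) = 3749 kJ
ΔH = Σ(broken) − Σ(formed) = 3689 − 3749 = −60 kJ

ΔH ≈ −60 kJ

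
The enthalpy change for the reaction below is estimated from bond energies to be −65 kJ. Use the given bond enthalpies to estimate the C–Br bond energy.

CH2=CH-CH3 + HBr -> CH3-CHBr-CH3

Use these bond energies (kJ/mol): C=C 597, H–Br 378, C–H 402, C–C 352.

Let D be the C–Br bond energy.
Σ(broken) = 1×352 + 6×402 + 1×597 + 1×378 = 3739
Σ(formed) = 1×D + 2×352 + 7×402 = 3518 + D
ΔH = Σ(broken) − Σ(formed) = (3739) − (3518 + D) = +221 − D
Setting this equal to −65 kJ gives D = 286 kJ/mol.

D(C–Br) ≈ 286 kJ/mol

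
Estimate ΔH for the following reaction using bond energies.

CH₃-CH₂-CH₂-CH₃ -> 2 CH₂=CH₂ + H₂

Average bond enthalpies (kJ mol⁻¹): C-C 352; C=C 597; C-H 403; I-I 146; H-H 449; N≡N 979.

ΔH ≈ +219 kJ

Bonds broken (reactants):
  C-C: 3 × 352 = 1056
  C-H: 10 × 403 = 4030
  Σ(broken) = 5086 kJ
Bonds formed (products):
  C-H: 8 × 403 = 3224
  C=C: 2 × 597 = 1194
  H-H: 1 × 449 = 449
  Σ(formed) = 4867 kJ
ΔH = Σ(broken) − Σ(formed) = 5086 − 4867 = +219 kJ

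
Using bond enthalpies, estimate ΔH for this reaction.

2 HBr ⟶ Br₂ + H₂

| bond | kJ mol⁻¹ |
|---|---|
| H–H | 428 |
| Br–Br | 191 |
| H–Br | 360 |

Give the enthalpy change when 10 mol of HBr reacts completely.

ΔH = +505 kJ

Bonds broken (reactants):
  H–Br: 2 × 360 = 720
  Σ(broken) = 720 kJ
Bonds formed (products):
  Br–Br: 1 × 191 = 191
  H–H: 1 × 428 = 428
  Σ(formed) = 619 kJ
ΔH = Σ(broken) − Σ(formed) = 720 − 619 = +101 kJ
For 5× the reaction as written: 5 × (+101) = +505 kJ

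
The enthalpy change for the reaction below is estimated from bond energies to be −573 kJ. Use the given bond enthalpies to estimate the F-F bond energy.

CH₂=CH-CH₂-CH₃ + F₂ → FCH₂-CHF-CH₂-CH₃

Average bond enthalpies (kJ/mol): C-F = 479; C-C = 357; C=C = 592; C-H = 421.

Let D be the F-F bond energy.
Σ(broken) = 2×357 + 8×421 + 1×592 + 1×D = 4674 + D
Σ(formed) = 3×357 + 2×479 + 8×421 = 5397
ΔH = Σ(broken) − Σ(formed) = (4674 + D) − (5397) = −723 + D
Setting this equal to −573 kJ gives D = 150 kJ/mol.

D(F-F) ≈ 150 kJ/mol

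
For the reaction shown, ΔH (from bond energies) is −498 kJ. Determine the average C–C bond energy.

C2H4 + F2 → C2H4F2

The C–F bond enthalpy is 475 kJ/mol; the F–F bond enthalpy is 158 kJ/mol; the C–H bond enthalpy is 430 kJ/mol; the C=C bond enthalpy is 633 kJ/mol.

Let D be the C–C bond energy.
Σ(broken) = 4×430 + 1×633 + 1×158 = 2511
Σ(formed) = 1×D + 2×475 + 4×430 = 2670 + D
ΔH = Σ(broken) − Σ(formed) = (2511) − (2670 + D) = −159 − D
Setting this equal to −498 kJ gives D = 339 kJ/mol.

D(C–C) ≈ 339 kJ/mol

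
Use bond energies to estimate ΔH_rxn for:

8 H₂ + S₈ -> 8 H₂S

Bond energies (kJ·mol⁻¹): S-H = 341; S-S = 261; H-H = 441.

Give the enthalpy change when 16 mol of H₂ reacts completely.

Bonds broken (reactants):
  H-H: 8 × 441 = 3528
  S-S: 8 × 261 = 2088
  Σ(broken) = 5616 kJ
Bonds formed (products):
  S-H: 16 × 341 = 5456
  Σ(formed) = 5456 kJ
ΔH = Σ(broken) − Σ(formed) = 5616 − 5456 = +160 kJ
For 2× the reaction as written: 2 × (+160) = +320 kJ

ΔH = +320 kJ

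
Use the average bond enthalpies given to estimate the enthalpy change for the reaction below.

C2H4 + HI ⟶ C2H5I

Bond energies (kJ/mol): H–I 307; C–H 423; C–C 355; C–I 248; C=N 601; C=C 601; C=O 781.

ΔH ≈ −118 kJ

Bonds broken (reactants):
  C–H: 4 × 423 = 1692
  C=C: 1 × 601 = 601
  H–I: 1 × 307 = 307
  Σ(broken) = 2600 kJ
Bonds formed (products):
  C–C: 1 × 355 = 355
  C–H: 5 × 423 = 2115
  C–I: 1 × 248 = 248
  Σ(formed) = 2718 kJ
ΔH = Σ(broken) − Σ(formed) = 2600 − 2718 = −118 kJ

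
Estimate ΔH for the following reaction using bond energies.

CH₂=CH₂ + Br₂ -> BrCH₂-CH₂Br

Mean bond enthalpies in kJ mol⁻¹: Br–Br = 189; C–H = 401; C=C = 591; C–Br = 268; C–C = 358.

Bonds broken (reactants):
  Br–Br: 1 × 189 = 189
  C–H: 4 × 401 = 1604
  C=C: 1 × 591 = 591
  Σ(broken) = 2384 kJ
Bonds formed (products):
  C–Br: 2 × 268 = 536
  C–C: 1 × 358 = 358
  C–H: 4 × 401 = 1604
  Σ(formed) = 2498 kJ
ΔH = Σ(broken) − Σ(formed) = 2384 − 2498 = −114 kJ

ΔH ≈ −114 kJ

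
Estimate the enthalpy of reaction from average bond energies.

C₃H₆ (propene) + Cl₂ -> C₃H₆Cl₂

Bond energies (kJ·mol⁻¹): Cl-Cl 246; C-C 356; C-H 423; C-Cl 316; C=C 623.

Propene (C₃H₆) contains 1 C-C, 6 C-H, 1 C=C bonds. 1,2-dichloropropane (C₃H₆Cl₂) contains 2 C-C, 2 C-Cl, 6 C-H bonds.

Bonds broken (reactants):
  C-C: 1 × 356 = 356
  C-H: 6 × 423 = 2538
  C=C: 1 × 623 = 623
  Cl-Cl: 1 × 246 = 246
  Σ(broken) = 3763 kJ
Bonds formed (products):
  C-C: 2 × 356 = 712
  C-Cl: 2 × 316 = 632
  C-H: 6 × 423 = 2538
  Σ(formed) = 3882 kJ
ΔH = Σ(broken) − Σ(formed) = 3763 − 3882 = −119 kJ

ΔH ≈ −119 kJ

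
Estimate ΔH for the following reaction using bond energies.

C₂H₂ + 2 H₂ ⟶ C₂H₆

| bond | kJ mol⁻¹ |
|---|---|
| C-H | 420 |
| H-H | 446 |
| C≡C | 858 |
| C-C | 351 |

ΔH ≈ −281 kJ

Bonds broken (reactants):
  C≡C: 1 × 858 = 858
  C-H: 2 × 420 = 840
  H-H: 2 × 446 = 892
  Σ(broken) = 2590 kJ
Bonds formed (products):
  C-C: 1 × 351 = 351
  C-H: 6 × 420 = 2520
  Σ(formed) = 2871 kJ
ΔH = Σ(broken) − Σ(formed) = 2590 − 2871 = −281 kJ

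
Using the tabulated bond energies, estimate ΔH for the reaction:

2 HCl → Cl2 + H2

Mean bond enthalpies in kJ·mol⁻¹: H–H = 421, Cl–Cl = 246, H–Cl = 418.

Bonds broken (reactants):
  H–Cl: 2 × 418 = 836
  Σ(broken) = 836 kJ
Bonds formed (products):
  Cl–Cl: 1 × 246 = 246
  H–H: 1 × 421 = 421
  Σ(formed) = 667 kJ
ΔH = Σ(broken) − Σ(formed) = 836 − 667 = +169 kJ

ΔH ≈ +169 kJ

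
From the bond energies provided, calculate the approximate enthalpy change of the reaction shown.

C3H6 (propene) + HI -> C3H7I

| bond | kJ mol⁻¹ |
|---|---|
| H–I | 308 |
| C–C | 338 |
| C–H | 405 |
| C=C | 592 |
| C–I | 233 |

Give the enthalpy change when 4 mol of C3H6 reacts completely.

Bonds broken (reactants):
  C–C: 1 × 338 = 338
  C–H: 6 × 405 = 2430
  C=C: 1 × 592 = 592
  H–I: 1 × 308 = 308
  Σ(broken) = 3668 kJ
Bonds formed (products):
  C–C: 2 × 338 = 676
  C–H: 7 × 405 = 2835
  C–I: 1 × 233 = 233
  Σ(formed) = 3744 kJ
ΔH = Σ(broken) − Σ(formed) = 3668 − 3744 = −76 kJ
For 4× the reaction as written: 4 × (−76) = −304 kJ

ΔH = −304 kJ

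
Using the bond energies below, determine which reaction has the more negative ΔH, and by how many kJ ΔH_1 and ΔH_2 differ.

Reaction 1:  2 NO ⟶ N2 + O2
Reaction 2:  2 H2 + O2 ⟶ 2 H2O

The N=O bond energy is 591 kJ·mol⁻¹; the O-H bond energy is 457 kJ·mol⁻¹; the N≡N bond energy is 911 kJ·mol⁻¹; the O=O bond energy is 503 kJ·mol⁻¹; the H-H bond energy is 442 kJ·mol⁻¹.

Reaction 1:
  Bonds broken (reactants):
    N=O: 2 × 591 = 1182
    Σ(broken) = 1182 kJ
  Bonds formed (products):
    N≡N: 1 × 911 = 911
    O=O: 1 × 503 = 503
    Σ(formed) = 1414 kJ
  ΔH_1 = 1182 − 1414 = −232 kJ
Reaction 2:
  Bonds broken (reactants):
    H-H: 2 × 442 = 884
    O=O: 1 × 503 = 503
    Σ(broken) = 1387 kJ
  Bonds formed (products):
    O-H: 4 × 457 = 1828
    Σ(formed) = 1828 kJ
  ΔH_2 = 1387 − 1828 = −441 kJ
ΔH_1 − ΔH_2 = +209 kJ, so reaction 2 has the more negative ΔH; |ΔH_1 − ΔH_2| = 209 kJ.

Reaction 2, by 209 kJ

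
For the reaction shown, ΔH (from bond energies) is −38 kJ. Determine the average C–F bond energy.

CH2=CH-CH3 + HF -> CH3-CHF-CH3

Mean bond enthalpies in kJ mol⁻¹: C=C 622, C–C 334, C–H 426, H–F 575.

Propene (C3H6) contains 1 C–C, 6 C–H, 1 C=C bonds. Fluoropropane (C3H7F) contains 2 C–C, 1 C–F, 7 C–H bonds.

Let D be the C–F bond energy.
Σ(broken) = 1×334 + 6×426 + 1×622 + 1×575 = 4087
Σ(formed) = 2×334 + 1×D + 7×426 = 3650 + D
ΔH = Σ(broken) − Σ(formed) = (4087) − (3650 + D) = +437 − D
Setting this equal to −38 kJ gives D = 475 kJ/mol.

D(C–F) ≈ 475 kJ/mol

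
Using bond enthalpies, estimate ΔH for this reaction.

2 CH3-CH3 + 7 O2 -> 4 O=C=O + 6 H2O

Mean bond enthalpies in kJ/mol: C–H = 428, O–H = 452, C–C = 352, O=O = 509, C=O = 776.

ΔH ≈ −2229 kJ

Bonds broken (reactants):
  C–C: 2 × 352 = 704
  C–H: 12 × 428 = 5136
  O=O: 7 × 509 = 3563
  Σ(broken) = 9403 kJ
Bonds formed (products):
  C=O: 8 × 776 = 6208
  O–H: 12 × 452 = 5424
  Σ(formed) = 11632 kJ
ΔH = Σ(broken) − Σ(formed) = 9403 − 11632 = −2229 kJ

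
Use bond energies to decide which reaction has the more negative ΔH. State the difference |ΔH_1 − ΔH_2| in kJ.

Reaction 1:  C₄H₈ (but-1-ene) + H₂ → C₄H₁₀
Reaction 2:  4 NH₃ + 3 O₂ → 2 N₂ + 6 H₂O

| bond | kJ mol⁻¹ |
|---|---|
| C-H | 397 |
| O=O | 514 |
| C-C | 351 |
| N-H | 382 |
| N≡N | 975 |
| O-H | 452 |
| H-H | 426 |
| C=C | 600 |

Reaction 2, by 1129 kJ

Reaction 1:
  Bonds broken (reactants):
    C-C: 2 × 351 = 702
    C-H: 8 × 397 = 3176
    C=C: 1 × 600 = 600
    H-H: 1 × 426 = 426
    Σ(broken) = 4904 kJ
  Bonds formed (products):
    C-C: 3 × 351 = 1053
    C-H: 10 × 397 = 3970
    Σ(formed) = 5023 kJ
  ΔH_1 = 4904 − 5023 = −119 kJ
Reaction 2:
  Bonds broken (reactants):
    N-H: 12 × 382 = 4584
    O=O: 3 × 514 = 1542
    Σ(broken) = 6126 kJ
  Bonds formed (products):
    N≡N: 2 × 975 = 1950
    O-H: 12 × 452 = 5424
    Σ(formed) = 7374 kJ
  ΔH_2 = 6126 − 7374 = −1248 kJ
ΔH_1 − ΔH_2 = +1129 kJ, so reaction 2 has the more negative ΔH; |ΔH_1 − ΔH_2| = 1129 kJ.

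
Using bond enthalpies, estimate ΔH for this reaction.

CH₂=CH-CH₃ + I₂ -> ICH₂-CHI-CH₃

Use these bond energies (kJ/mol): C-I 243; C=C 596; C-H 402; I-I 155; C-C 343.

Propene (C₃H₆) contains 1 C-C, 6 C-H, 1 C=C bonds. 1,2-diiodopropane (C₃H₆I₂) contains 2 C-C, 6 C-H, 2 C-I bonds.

ΔH ≈ −78 kJ

Bonds broken (reactants):
  C-C: 1 × 343 = 343
  C-H: 6 × 402 = 2412
  C=C: 1 × 596 = 596
  I-I: 1 × 155 = 155
  Σ(broken) = 3506 kJ
Bonds formed (products):
  C-C: 2 × 343 = 686
  C-H: 6 × 402 = 2412
  C-I: 2 × 243 = 486
  Σ(formed) = 3584 kJ
ΔH = Σ(broken) − Σ(formed) = 3506 − 3584 = −78 kJ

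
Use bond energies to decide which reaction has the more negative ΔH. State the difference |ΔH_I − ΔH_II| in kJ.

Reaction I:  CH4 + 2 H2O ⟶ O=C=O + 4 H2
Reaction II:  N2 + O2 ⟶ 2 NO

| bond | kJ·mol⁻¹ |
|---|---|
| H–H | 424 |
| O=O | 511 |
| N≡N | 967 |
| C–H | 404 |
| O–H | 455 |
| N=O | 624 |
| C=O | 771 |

Reaction I:
  Bonds broken (reactants):
    C–H: 4 × 404 = 1616
    O–H: 4 × 455 = 1820
    Σ(broken) = 3436 kJ
  Bonds formed (products):
    C=O: 2 × 771 = 1542
    H–H: 4 × 424 = 1696
    Σ(formed) = 3238 kJ
  ΔH_I = 3436 − 3238 = +198 kJ
Reaction II:
  Bonds broken (reactants):
    N≡N: 1 × 967 = 967
    O=O: 1 × 511 = 511
    Σ(broken) = 1478 kJ
  Bonds formed (products):
    N=O: 2 × 624 = 1248
    Σ(formed) = 1248 kJ
  ΔH_II = 1478 − 1248 = +230 kJ
ΔH_I − ΔH_II = −32 kJ, so reaction I has the more negative ΔH; |ΔH_I − ΔH_II| = 32 kJ.

Reaction I, by 32 kJ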